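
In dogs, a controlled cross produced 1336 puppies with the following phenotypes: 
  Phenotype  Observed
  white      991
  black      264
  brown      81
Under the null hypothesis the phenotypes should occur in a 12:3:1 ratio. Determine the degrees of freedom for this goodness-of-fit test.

A goodness-of-fit test with 3 phenotype classes has df = 3 − 1 = 2.

2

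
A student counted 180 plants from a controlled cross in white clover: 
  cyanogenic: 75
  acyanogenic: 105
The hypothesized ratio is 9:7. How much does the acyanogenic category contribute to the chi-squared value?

Expected counts for N = 180 under a 9:7 ratio (total parts = 16):
  cyanogenic: 180 × 9/16 = 101.25
  acyanogenic: 180 × 7/16 = 78.75
Contribution of acyanogenic: (105 − 78.75)² / 78.75 = 8.7500

8.750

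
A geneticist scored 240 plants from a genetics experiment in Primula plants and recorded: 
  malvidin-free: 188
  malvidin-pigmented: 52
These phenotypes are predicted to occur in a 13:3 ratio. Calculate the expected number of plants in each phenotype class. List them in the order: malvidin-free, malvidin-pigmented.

195, 45

Expected counts for N = 240 under a 13:3 ratio (total parts = 16):
  malvidin-free: 240 × 13/16 = 195
  malvidin-pigmented: 240 × 3/16 = 45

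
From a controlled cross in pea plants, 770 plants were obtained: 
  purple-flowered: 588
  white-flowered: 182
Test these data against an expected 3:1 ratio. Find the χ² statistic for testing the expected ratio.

Total ratio parts = 4. Expected numbers out of 770:
  purple-flowered: 770 × 3/4 = 577.5
  white-flowered: 770 × 1/4 = 192.5
χ² = Σ (O − E)² / E
  purple-flowered: (588 − 577.5)² / 577.5 = 0.1909
  white-flowered: (182 − 192.5)² / 192.5 = 0.5727
χ² = 0.1909 + 0.5727 = 0.7636 ≈ 0.764

0.764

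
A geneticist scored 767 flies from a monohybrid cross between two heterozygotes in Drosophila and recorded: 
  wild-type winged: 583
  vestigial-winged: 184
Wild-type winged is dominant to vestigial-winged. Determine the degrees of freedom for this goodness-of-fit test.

1

For a monohybrid cross between heterozygotes with complete dominance, the expected phenotypic ratio is 3:1.
A goodness-of-fit test with 2 phenotype classes has df = 2 − 1 = 1.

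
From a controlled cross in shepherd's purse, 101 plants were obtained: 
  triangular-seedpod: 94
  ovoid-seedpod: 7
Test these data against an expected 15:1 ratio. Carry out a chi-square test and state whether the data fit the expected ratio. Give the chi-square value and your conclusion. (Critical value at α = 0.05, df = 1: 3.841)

0.080; consistent

The 15:1 ratio has 16 parts, so with N = 101 the expected counts are:
  triangular-seedpod: 101 × 15/16 = 94.6875
  ovoid-seedpod: 101 × 1/16 = 6.3125
χ² = Σ (O − E)² / E
  triangular-seedpod: (94 − 94.6875)² / 94.6875 = 0.0050
  ovoid-seedpod: (7 − 6.3125)² / 6.3125 = 0.0749
χ² = 0.0050 + 0.0749 = 0.0799 ≈ 0.080
Degrees of freedom = 2 − 1 = 1; critical value at α = 0.05 is 3.841.
Since 0.080 < 3.841, we fail to reject the null hypothesis — the data are consistent with the 15:1 ratio.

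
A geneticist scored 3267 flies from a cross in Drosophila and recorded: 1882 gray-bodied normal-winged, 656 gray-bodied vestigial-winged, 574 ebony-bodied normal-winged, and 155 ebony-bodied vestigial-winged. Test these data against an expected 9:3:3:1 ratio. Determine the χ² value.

18.425

The 9:3:3:1 ratio has 16 parts, so with N = 3267 the expected counts are:
  gray-bodied normal-winged: 3267 × 9/16 = 1837.6875
  gray-bodied vestigial-winged: 3267 × 3/16 = 612.5625
  ebony-bodied normal-winged: 3267 × 3/16 = 612.5625
  ebony-bodied vestigial-winged: 3267 × 1/16 = 204.1875
χ² = Σ (O − E)² / E
  gray-bodied normal-winged: (1882 − 1837.6875)² / 1837.6875 = 1.0685
  gray-bodied vestigial-winged: (656 − 612.5625)² / 612.5625 = 3.0802
  ebony-bodied normal-winged: (574 − 612.5625)² / 612.5625 = 2.4276
  ebony-bodied vestigial-winged: (155 − 204.1875)² / 204.1875 = 11.8490
χ² = 1.0685 + 3.0802 + 2.4276 + 11.8490 = 18.4253 ≈ 18.425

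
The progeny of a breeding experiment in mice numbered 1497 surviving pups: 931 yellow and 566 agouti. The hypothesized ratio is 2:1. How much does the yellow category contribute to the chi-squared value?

The 2:1 ratio has 3 parts, so with N = 1497 the expected counts are:
  yellow: 1497 × 2/3 = 998
  agouti: 1497 × 1/3 = 499
Contribution of yellow: (931 − 998)² / 998 = 4.4980

4.498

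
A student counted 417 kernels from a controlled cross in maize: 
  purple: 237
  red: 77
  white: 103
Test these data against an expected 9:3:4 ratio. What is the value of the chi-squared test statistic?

Under the 9:3:4 hypothesis (Σ ratio = 16, N = 417):
  purple: 417 × 9/16 = 234.5625
  red: 417 × 3/16 = 78.1875
  white: 417 × 4/16 = 104.25
χ² = Σ (O − E)² / E
  purple: (237 − 234.5625)² / 234.5625 = 0.0253
  red: (77 − 78.1875)² / 78.1875 = 0.0180
  white: (103 − 104.25)² / 104.25 = 0.0150
χ² = 0.0253 + 0.0180 + 0.0150 = 0.0583 ≈ 0.058

0.058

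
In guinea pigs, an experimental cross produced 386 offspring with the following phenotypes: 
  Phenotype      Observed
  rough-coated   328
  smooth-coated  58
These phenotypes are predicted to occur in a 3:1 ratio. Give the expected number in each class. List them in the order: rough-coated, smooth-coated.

The 3:1 ratio has 4 parts, so with N = 386 the expected counts are:
  rough-coated: 386 × 3/4 = 289.5
  smooth-coated: 386 × 1/4 = 96.5

289.5, 96.5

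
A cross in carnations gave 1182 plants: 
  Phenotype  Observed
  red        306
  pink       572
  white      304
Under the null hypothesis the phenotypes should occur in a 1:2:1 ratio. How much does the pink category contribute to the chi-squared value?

Total ratio parts = 4. Expected numbers out of 1182:
  red: 1182 × 1/4 = 295.5
  pink: 1182 × 2/4 = 591
  white: 1182 × 1/4 = 295.5
Contribution of pink: (572 − 591)² / 591 = 0.6108

0.611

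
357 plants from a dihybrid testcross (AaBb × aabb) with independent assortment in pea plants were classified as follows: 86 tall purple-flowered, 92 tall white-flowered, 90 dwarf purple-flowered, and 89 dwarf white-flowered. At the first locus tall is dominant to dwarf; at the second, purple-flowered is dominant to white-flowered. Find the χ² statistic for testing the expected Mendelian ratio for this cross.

0.210

A dihybrid testcross with independent assortment gives a 1:1:1:1 ratio.
Total ratio parts = 4. Expected numbers out of 357:
  tall purple-flowered: 357 × 1/4 = 89.25
  tall white-flowered: 357 × 1/4 = 89.25
  dwarf purple-flowered: 357 × 1/4 = 89.25
  dwarf white-flowered: 357 × 1/4 = 89.25
χ² = Σ (O − E)² / E
  tall purple-flowered: (86 − 89.25)² / 89.25 = 0.1183
  tall white-flowered: (92 − 89.25)² / 89.25 = 0.0847
  dwarf purple-flowered: (90 − 89.25)² / 89.25 = 0.0063
  dwarf white-flowered: (89 − 89.25)² / 89.25 = 0.0007
χ² = 0.1183 + 0.0847 + 0.0063 + 0.0007 = 0.210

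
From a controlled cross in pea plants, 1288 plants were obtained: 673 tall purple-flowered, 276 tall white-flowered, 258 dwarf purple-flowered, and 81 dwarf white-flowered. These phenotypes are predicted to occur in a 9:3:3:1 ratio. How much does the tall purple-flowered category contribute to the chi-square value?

3.661

Total ratio parts = 16. Expected numbers out of 1288:
  tall purple-flowered: 1288 × 9/16 = 724.5
  tall white-flowered: 1288 × 3/16 = 241.5
  dwarf purple-flowered: 1288 × 3/16 = 241.5
  dwarf white-flowered: 1288 × 1/16 = 80.5
Contribution of tall purple-flowered: (673 − 724.5)² / 724.5 = 3.6608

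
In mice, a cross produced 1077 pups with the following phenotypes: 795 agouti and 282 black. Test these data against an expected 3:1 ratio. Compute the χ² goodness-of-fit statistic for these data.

0.805

Expected counts for N = 1077 under a 3:1 ratio (total parts = 4):
  agouti: 1077 × 3/4 = 807.75
  black: 1077 × 1/4 = 269.25
χ² = Σ (O − E)² / E
  agouti: (795 − 807.75)² / 807.75 = 0.2013
  black: (282 − 269.25)² / 269.25 = 0.6038
χ² = 0.2013 + 0.6038 = 0.8051 ≈ 0.805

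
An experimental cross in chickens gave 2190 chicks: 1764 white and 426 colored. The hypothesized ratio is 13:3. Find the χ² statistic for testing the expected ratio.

0.709

Under the 13:3 hypothesis (Σ ratio = 16, N = 2190):
  white: 2190 × 13/16 = 1779.375
  colored: 2190 × 3/16 = 410.625
χ² = Σ (O − E)² / E
  white: (1764 − 1779.375)² / 1779.375 = 0.1329
  colored: (426 − 410.625)² / 410.625 = 0.5757
χ² = 0.1329 + 0.5757 = 0.7086 ≈ 0.709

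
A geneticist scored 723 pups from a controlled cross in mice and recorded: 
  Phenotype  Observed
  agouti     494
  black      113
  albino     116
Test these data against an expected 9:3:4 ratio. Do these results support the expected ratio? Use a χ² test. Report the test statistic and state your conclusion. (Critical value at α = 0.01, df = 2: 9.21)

The 9:3:4 ratio has 16 parts, so with N = 723 the expected counts are:
  agouti: 723 × 9/16 = 406.6875
  black: 723 × 3/16 = 135.5625
  albino: 723 × 4/16 = 180.75
χ² = Σ (O − E)² / E
  agouti: (494 − 406.6875)² / 406.6875 = 18.7453
  black: (113 − 135.5625)² / 135.5625 = 3.7552
  albino: (116 − 180.75)² / 180.75 = 23.1954
χ² = 18.7453 + 3.7552 + 23.1954 = 45.6959 ≈ 45.696
Degrees of freedom = 3 − 1 = 2; critical value at α = 0.01 is 9.21.
Since 45.696 > 9.21, we reject the null hypothesis — the data do not fit the 9:3:4 ratio.

45.696; not consistent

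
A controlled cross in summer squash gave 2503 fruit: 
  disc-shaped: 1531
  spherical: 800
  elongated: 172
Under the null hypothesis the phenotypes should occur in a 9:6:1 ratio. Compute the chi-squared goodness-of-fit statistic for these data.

Expected counts for N = 2503 under a 9:6:1 ratio (total parts = 16):
  disc-shaped: 2503 × 9/16 = 1407.9375
  spherical: 2503 × 6/16 = 938.625
  elongated: 2503 × 1/16 = 156.4375
χ² = Σ (O − E)² / E
  disc-shaped: (1531 − 1407.9375)² / 1407.9375 = 10.7564
  spherical: (800 − 938.625)² / 938.625 = 20.4734
  elongated: (172 − 156.4375)² / 156.4375 = 1.5482
χ² = 10.7564 + 20.4734 + 1.5482 = 32.778

32.778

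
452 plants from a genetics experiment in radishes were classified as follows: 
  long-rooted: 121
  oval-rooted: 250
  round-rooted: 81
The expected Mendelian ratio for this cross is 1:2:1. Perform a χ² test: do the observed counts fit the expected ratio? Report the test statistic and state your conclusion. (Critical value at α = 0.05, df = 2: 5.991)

12.177; not consistent

Total ratio parts = 4. Expected numbers out of 452:
  long-rooted: 452 × 1/4 = 113
  oval-rooted: 452 × 2/4 = 226
  round-rooted: 452 × 1/4 = 113
χ² = Σ (O − E)² / E
  long-rooted: (121 − 113)² / 113 = 0.5664
  oval-rooted: (250 − 226)² / 226 = 2.5487
  round-rooted: (81 − 113)² / 113 = 9.0619
χ² = 0.5664 + 2.5487 + 9.0619 = 12.177
Degrees of freedom = 3 − 1 = 2; critical value at α = 0.05 is 5.991.
Since 12.177 > 5.991, we reject the null hypothesis — the data do not fit the 1:2:1 ratio.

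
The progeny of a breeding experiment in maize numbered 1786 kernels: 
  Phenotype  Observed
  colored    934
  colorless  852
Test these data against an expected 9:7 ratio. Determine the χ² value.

11.348

The 9:7 ratio has 16 parts, so with N = 1786 the expected counts are:
  colored: 1786 × 9/16 = 1004.625
  colorless: 1786 × 7/16 = 781.375
χ² = Σ (O − E)² / E
  colored: (934 − 1004.625)² / 1004.625 = 4.9649
  colorless: (852 − 781.375)² / 781.375 = 6.3835
χ² = 4.9649 + 6.3835 = 11.3484 ≈ 11.348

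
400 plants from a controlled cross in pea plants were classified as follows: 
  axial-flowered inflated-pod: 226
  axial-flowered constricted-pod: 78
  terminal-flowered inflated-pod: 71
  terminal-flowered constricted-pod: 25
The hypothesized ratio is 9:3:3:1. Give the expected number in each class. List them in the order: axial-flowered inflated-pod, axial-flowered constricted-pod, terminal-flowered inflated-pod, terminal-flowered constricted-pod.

225, 75, 75, 25

Total ratio parts = 16. Expected numbers out of 400:
  axial-flowered inflated-pod: 400 × 9/16 = 225
  axial-flowered constricted-pod: 400 × 3/16 = 75
  terminal-flowered inflated-pod: 400 × 3/16 = 75
  terminal-flowered constricted-pod: 400 × 1/16 = 25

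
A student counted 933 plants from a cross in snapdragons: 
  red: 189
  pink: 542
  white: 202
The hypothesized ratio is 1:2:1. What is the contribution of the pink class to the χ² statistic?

12.219

Under the 1:2:1 hypothesis (Σ ratio = 4, N = 933):
  red: 933 × 1/4 = 233.25
  pink: 933 × 2/4 = 466.5
  white: 933 × 1/4 = 233.25
Contribution of pink: (542 − 466.5)² / 466.5 = 12.2192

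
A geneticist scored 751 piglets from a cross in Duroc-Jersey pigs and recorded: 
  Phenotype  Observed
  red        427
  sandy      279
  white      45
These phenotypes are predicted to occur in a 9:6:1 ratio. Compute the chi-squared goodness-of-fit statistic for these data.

The 9:6:1 ratio has 16 parts, so with N = 751 the expected counts are:
  red: 751 × 9/16 = 422.4375
  sandy: 751 × 6/16 = 281.625
  white: 751 × 1/16 = 46.9375
χ² = Σ (O − E)² / E
  red: (427 − 422.4375)² / 422.4375 = 0.0493
  sandy: (279 − 281.625)² / 281.625 = 0.0245
  white: (45 − 46.9375)² / 46.9375 = 0.0800
χ² = 0.0493 + 0.0245 + 0.0800 = 0.1538 ≈ 0.154

0.154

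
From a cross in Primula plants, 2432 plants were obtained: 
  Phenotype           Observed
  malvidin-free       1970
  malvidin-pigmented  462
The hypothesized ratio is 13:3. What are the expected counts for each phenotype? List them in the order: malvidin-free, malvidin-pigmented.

Expected counts for N = 2432 under a 13:3 ratio (total parts = 16):
  malvidin-free: 2432 × 13/16 = 1976
  malvidin-pigmented: 2432 × 3/16 = 456

1976, 456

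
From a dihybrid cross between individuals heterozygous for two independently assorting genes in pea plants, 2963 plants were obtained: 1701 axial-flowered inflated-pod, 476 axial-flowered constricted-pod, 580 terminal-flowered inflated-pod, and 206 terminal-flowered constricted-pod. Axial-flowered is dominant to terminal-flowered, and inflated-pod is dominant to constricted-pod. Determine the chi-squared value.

A dihybrid F₂ with independent assortment and complete dominance at both loci gives a 9:3:3:1 phenotypic ratio.
Expected counts for N = 2963 under a 9:3:3:1 ratio (total parts = 16):
  axial-flowered inflated-pod: 2963 × 9/16 = 1666.6875
  axial-flowered constricted-pod: 2963 × 3/16 = 555.5625
  terminal-flowered inflated-pod: 2963 × 3/16 = 555.5625
  terminal-flowered constricted-pod: 2963 × 1/16 = 185.1875
χ² = Σ (O − E)² / E
  axial-flowered inflated-pod: (1701 − 1666.6875)² / 1666.6875 = 0.7064
  axial-flowered constricted-pod: (476 − 555.5625)² / 555.5625 = 11.3942
  terminal-flowered inflated-pod: (580 − 555.5625)² / 555.5625 = 1.0749
  terminal-flowered constricted-pod: (206 − 185.1875)² / 185.1875 = 2.3390
χ² = 0.7064 + 11.3942 + 1.0749 + 2.3390 = 15.5145 ≈ 15.515

15.515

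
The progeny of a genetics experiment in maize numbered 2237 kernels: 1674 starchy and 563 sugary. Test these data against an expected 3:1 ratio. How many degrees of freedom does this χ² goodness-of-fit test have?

1

A goodness-of-fit test with 2 phenotype classes has df = 2 − 1 = 1.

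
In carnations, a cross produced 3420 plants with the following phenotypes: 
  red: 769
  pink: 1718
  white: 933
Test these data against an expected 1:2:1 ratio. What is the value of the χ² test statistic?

15.804

Under the 1:2:1 hypothesis (Σ ratio = 4, N = 3420):
  red: 3420 × 1/4 = 855
  pink: 3420 × 2/4 = 1710
  white: 3420 × 1/4 = 855
χ² = Σ (O − E)² / E
  red: (769 − 855)² / 855 = 8.6503
  pink: (1718 − 1710)² / 1710 = 0.0374
  white: (933 − 855)² / 855 = 7.1158
χ² = 8.6503 + 0.0374 + 7.1158 = 15.8035 ≈ 15.804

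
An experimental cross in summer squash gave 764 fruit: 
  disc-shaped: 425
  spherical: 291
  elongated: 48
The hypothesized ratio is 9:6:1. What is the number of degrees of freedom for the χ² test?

2

A goodness-of-fit test with 3 phenotype classes has df = 3 − 1 = 2.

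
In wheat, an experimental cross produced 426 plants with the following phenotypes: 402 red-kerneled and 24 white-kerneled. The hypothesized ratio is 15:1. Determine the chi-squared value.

Total ratio parts = 16. Expected numbers out of 426:
  red-kerneled: 426 × 15/16 = 399.375
  white-kerneled: 426 × 1/16 = 26.625
χ² = Σ (O − E)² / E
  red-kerneled: (402 − 399.375)² / 399.375 = 0.0173
  white-kerneled: (24 − 26.625)² / 26.625 = 0.2588
χ² = 0.0173 + 0.2588 = 0.2761 ≈ 0.276

0.276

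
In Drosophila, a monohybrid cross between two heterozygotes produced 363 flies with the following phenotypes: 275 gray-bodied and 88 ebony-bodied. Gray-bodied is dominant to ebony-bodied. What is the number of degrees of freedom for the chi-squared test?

1

For a monohybrid cross between heterozygotes with complete dominance, the expected phenotypic ratio is 3:1.
A goodness-of-fit test with 2 phenotype classes has df = 2 − 1 = 1.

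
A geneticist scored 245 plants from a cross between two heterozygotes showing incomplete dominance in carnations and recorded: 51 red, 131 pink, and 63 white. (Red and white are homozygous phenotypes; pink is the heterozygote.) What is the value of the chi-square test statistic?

2.355

With incomplete dominance, a heterozygote × heterozygote cross gives a 1:2:1 phenotypic ratio.
Total ratio parts = 4. Expected numbers out of 245:
  red: 245 × 1/4 = 61.25
  pink: 245 × 2/4 = 122.5
  white: 245 × 1/4 = 61.25
χ² = Σ (O − E)² / E
  red: (51 − 61.25)² / 61.25 = 1.7153
  pink: (131 − 122.5)² / 122.5 = 0.5898
  white: (63 − 61.25)² / 61.25 = 0.0500
χ² = 1.7153 + 0.5898 + 0.0500 = 2.3551 ≈ 2.355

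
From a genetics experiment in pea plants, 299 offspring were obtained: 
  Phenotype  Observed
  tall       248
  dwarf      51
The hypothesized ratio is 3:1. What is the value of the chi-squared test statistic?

Expected counts for N = 299 under a 3:1 ratio (total parts = 4):
  tall: 299 × 3/4 = 224.25
  dwarf: 299 × 1/4 = 74.75
χ² = Σ (O − E)² / E
  tall: (248 − 224.25)² / 224.25 = 2.5153
  dwarf: (51 − 74.75)² / 74.75 = 7.5460
χ² = 2.5153 + 7.5460 = 10.0613 ≈ 10.061

10.061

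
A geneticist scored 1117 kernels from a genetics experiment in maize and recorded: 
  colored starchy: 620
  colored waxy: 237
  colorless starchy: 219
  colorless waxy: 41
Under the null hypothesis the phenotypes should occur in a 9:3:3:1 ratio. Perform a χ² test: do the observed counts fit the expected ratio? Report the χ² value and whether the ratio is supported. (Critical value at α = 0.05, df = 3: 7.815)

Under the 9:3:3:1 hypothesis (Σ ratio = 16, N = 1117):
  colored starchy: 1117 × 9/16 = 628.3125
  colored waxy: 1117 × 3/16 = 209.4375
  colorless starchy: 1117 × 3/16 = 209.4375
  colorless waxy: 1117 × 1/16 = 69.8125
χ² = Σ (O − E)² / E
  colored starchy: (620 − 628.3125)² / 628.3125 = 0.1100
  colored waxy: (237 − 209.4375)² / 209.4375 = 3.6273
  colorless starchy: (219 − 209.4375)² / 209.4375 = 0.4366
  colorless waxy: (41 − 69.8125)² / 69.8125 = 11.8913
χ² = 0.1100 + 3.6273 + 0.4366 + 11.8913 = 16.0652 ≈ 16.065
Degrees of freedom = 4 − 1 = 3; critical value at α = 0.05 is 7.815.
Since 16.065 > 7.815, we reject the null hypothesis — the data do not fit the 9:3:3:1 ratio.

16.065; not consistent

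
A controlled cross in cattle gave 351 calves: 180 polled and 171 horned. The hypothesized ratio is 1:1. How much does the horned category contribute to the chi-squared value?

Under the 1:1 hypothesis (Σ ratio = 2, N = 351):
  polled: 351 × 1/2 = 175.5
  horned: 351 × 1/2 = 175.5
Contribution of horned: (171 − 175.5)² / 175.5 = 0.1154

0.115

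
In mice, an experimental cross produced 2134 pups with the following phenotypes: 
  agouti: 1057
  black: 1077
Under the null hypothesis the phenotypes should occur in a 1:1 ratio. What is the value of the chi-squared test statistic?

Expected counts for N = 2134 under a 1:1 ratio (total parts = 2):
  agouti: 2134 × 1/2 = 1067
  black: 2134 × 1/2 = 1067
χ² = Σ (O − E)² / E
  agouti: (1057 − 1067)² / 1067 = 0.0937
  black: (1077 − 1067)² / 1067 = 0.0937
χ² = 0.0937 + 0.0937 = 0.1874 ≈ 0.187

0.187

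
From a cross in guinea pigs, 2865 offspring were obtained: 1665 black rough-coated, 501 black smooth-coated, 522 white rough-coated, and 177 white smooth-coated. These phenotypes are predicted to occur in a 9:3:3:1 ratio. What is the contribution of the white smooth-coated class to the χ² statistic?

0.024

Total ratio parts = 16. Expected numbers out of 2865:
  black rough-coated: 2865 × 9/16 = 1611.5625
  black smooth-coated: 2865 × 3/16 = 537.1875
  white rough-coated: 2865 × 3/16 = 537.1875
  white smooth-coated: 2865 × 1/16 = 179.0625
Contribution of white smooth-coated: (177 − 179.0625)² / 179.0625 = 0.0238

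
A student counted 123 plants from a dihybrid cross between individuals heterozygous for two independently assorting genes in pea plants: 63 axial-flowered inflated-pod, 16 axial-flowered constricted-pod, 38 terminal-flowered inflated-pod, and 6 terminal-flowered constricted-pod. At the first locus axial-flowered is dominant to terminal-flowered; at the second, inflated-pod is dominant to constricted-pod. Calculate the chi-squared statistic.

12.762

A dihybrid F₂ with independent assortment and complete dominance at both loci gives a 9:3:3:1 phenotypic ratio.
The 9:3:3:1 ratio has 16 parts, so with N = 123 the expected counts are:
  axial-flowered inflated-pod: 123 × 9/16 = 69.1875
  axial-flowered constricted-pod: 123 × 3/16 = 23.0625
  terminal-flowered inflated-pod: 123 × 3/16 = 23.0625
  terminal-flowered constricted-pod: 123 × 1/16 = 7.6875
χ² = Σ (O − E)² / E
  axial-flowered inflated-pod: (63 − 69.1875)² / 69.1875 = 0.5534
  axial-flowered constricted-pod: (16 − 23.0625)² / 23.0625 = 2.1628
  terminal-flowered inflated-pod: (38 − 23.0625)² / 23.0625 = 9.6750
  terminal-flowered constricted-pod: (6 − 7.6875)² / 7.6875 = 0.3704
χ² = 0.5534 + 2.1628 + 9.6750 + 0.3704 = 12.7616 ≈ 12.762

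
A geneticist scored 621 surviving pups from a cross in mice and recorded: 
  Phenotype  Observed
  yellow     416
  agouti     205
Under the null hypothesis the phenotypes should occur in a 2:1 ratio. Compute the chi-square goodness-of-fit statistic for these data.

Under the 2:1 hypothesis (Σ ratio = 3, N = 621):
  yellow: 621 × 2/3 = 414
  agouti: 621 × 1/3 = 207
χ² = Σ (O − E)² / E
  yellow: (416 − 414)² / 414 = 0.0097
  agouti: (205 − 207)² / 207 = 0.0193
χ² = 0.0097 + 0.0193 = 0.029

0.029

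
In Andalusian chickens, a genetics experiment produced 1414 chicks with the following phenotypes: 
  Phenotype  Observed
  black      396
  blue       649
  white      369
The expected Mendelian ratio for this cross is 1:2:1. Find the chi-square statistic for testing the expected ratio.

10.547

Total ratio parts = 4. Expected numbers out of 1414:
  black: 1414 × 1/4 = 353.5
  blue: 1414 × 2/4 = 707
  white: 1414 × 1/4 = 353.5
χ² = Σ (O − E)² / E
  black: (396 − 353.5)² / 353.5 = 5.1096
  blue: (649 − 707)² / 707 = 4.7581
  white: (369 − 353.5)² / 353.5 = 0.6796
χ² = 5.1096 + 4.7581 + 0.6796 = 10.5473 ≈ 10.547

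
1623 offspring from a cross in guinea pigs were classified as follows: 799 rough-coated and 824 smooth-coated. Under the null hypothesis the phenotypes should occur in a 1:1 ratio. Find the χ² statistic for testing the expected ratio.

0.385

Total ratio parts = 2. Expected numbers out of 1623:
  rough-coated: 1623 × 1/2 = 811.5
  smooth-coated: 1623 × 1/2 = 811.5
χ² = Σ (O − E)² / E
  rough-coated: (799 − 811.5)² / 811.5 = 0.1925
  smooth-coated: (824 − 811.5)² / 811.5 = 0.1925
χ² = 0.1925 + 0.1925 = 0.385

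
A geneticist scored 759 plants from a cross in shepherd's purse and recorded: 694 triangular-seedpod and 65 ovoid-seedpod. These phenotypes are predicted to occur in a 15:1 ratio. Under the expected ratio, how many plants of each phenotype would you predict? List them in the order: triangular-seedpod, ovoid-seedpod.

711.5625, 47.4375

The 15:1 ratio has 16 parts, so with N = 759 the expected counts are:
  triangular-seedpod: 759 × 15/16 = 711.5625
  ovoid-seedpod: 759 × 1/16 = 47.4375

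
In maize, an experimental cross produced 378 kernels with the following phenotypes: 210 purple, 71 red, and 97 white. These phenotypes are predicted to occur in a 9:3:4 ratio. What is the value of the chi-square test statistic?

0.099

Under the 9:3:4 hypothesis (Σ ratio = 16, N = 378):
  purple: 378 × 9/16 = 212.625
  red: 378 × 3/16 = 70.875
  white: 378 × 4/16 = 94.5
χ² = Σ (O − E)² / E
  purple: (210 − 212.625)² / 212.625 = 0.0324
  red: (71 − 70.875)² / 70.875 = 0.0002
  white: (97 − 94.5)² / 94.5 = 0.0661
χ² = 0.0324 + 0.0002 + 0.0661 = 0.0987 ≈ 0.099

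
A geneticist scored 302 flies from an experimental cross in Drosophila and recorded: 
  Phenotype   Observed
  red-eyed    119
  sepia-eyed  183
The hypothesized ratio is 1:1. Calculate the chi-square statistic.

Under the 1:1 hypothesis (Σ ratio = 2, N = 302):
  red-eyed: 302 × 1/2 = 151
  sepia-eyed: 302 × 1/2 = 151
χ² = Σ (O − E)² / E
  red-eyed: (119 − 151)² / 151 = 6.7815
  sepia-eyed: (183 − 151)² / 151 = 6.7815
χ² = 6.7815 + 6.7815 = 13.563

13.563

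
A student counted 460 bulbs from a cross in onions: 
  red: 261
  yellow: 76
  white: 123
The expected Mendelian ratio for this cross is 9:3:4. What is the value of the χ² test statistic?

Under the 9:3:4 hypothesis (Σ ratio = 16, N = 460):
  red: 460 × 9/16 = 258.75
  yellow: 460 × 3/16 = 86.25
  white: 460 × 4/16 = 115
χ² = Σ (O − E)² / E
  red: (261 − 258.75)² / 258.75 = 0.0196
  yellow: (76 − 86.25)² / 86.25 = 1.2181
  white: (123 − 115)² / 115 = 0.5565
χ² = 0.0196 + 1.2181 + 0.5565 = 1.7942 ≈ 1.794

1.794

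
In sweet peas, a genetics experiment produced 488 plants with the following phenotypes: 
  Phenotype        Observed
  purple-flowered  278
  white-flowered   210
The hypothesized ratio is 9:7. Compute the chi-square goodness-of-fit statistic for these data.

The 9:7 ratio has 16 parts, so with N = 488 the expected counts are:
  purple-flowered: 488 × 9/16 = 274.5
  white-flowered: 488 × 7/16 = 213.5
χ² = Σ (O − E)² / E
  purple-flowered: (278 − 274.5)² / 274.5 = 0.0446
  white-flowered: (210 − 213.5)² / 213.5 = 0.0574
χ² = 0.0446 + 0.0574 = 0.102

0.102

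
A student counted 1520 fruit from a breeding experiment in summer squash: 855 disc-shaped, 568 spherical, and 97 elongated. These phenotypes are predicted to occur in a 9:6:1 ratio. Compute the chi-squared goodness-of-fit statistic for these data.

0.049

Under the 9:6:1 hypothesis (Σ ratio = 16, N = 1520):
  disc-shaped: 1520 × 9/16 = 855
  spherical: 1520 × 6/16 = 570
  elongated: 1520 × 1/16 = 95
χ² = Σ (O − E)² / E
  disc-shaped: (855 − 855)² / 855 = 0.0000
  spherical: (568 − 570)² / 570 = 0.0070
  elongated: (97 − 95)² / 95 = 0.0421
χ² = 0.0000 + 0.0070 + 0.0421 = 0.0491 ≈ 0.049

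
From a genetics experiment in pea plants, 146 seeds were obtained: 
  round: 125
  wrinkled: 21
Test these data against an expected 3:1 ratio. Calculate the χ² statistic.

Total ratio parts = 4. Expected numbers out of 146:
  round: 146 × 3/4 = 109.5
  wrinkled: 146 × 1/4 = 36.5
χ² = Σ (O − E)² / E
  round: (125 − 109.5)² / 109.5 = 2.1941
  wrinkled: (21 − 36.5)² / 36.5 = 6.5822
χ² = 2.1941 + 6.5822 = 8.7763 ≈ 8.776

8.776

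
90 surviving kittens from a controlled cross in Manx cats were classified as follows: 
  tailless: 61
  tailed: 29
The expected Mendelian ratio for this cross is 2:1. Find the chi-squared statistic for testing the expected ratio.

0.050

Under the 2:1 hypothesis (Σ ratio = 3, N = 90):
  tailless: 90 × 2/3 = 60
  tailed: 90 × 1/3 = 30
χ² = Σ (O − E)² / E
  tailless: (61 − 60)² / 60 = 0.0167
  tailed: (29 − 30)² / 30 = 0.0333
χ² = 0.0167 + 0.0333 = 0.050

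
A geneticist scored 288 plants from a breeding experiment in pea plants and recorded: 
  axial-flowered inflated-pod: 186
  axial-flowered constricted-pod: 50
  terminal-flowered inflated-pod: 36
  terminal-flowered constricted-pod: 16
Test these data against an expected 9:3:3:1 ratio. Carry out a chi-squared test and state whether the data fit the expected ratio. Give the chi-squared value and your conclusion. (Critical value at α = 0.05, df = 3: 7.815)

10.074; not consistent

Total ratio parts = 16. Expected numbers out of 288:
  axial-flowered inflated-pod: 288 × 9/16 = 162
  axial-flowered constricted-pod: 288 × 3/16 = 54
  terminal-flowered inflated-pod: 288 × 3/16 = 54
  terminal-flowered constricted-pod: 288 × 1/16 = 18
χ² = Σ (O − E)² / E
  axial-flowered inflated-pod: (186 − 162)² / 162 = 3.5556
  axial-flowered constricted-pod: (50 − 54)² / 54 = 0.2963
  terminal-flowered inflated-pod: (36 − 54)² / 54 = 6.0000
  terminal-flowered constricted-pod: (16 − 18)² / 18 = 0.2222
χ² = 3.5556 + 0.2963 + 6.0000 + 0.2222 = 10.0741 ≈ 10.074
Degrees of freedom = 4 − 1 = 3; critical value at α = 0.05 is 7.815.
Since 10.074 > 7.815, we reject the null hypothesis — the data do not fit the 9:3:3:1 ratio.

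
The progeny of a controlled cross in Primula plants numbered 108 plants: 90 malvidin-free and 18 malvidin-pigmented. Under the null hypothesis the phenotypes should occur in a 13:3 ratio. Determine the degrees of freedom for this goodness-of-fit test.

1

A goodness-of-fit test with 2 phenotype classes has df = 2 − 1 = 1.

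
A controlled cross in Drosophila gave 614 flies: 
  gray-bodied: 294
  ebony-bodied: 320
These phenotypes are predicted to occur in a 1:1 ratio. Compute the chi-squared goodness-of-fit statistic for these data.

1.101

Under the 1:1 hypothesis (Σ ratio = 2, N = 614):
  gray-bodied: 614 × 1/2 = 307
  ebony-bodied: 614 × 1/2 = 307
χ² = Σ (O − E)² / E
  gray-bodied: (294 − 307)² / 307 = 0.5505
  ebony-bodied: (320 − 307)² / 307 = 0.5505
χ² = 0.5505 + 0.5505 = 1.101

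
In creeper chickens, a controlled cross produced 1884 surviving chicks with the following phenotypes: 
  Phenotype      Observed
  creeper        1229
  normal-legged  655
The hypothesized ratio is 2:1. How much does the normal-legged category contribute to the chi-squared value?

Expected counts for N = 1884 under a 2:1 ratio (total parts = 3):
  creeper: 1884 × 2/3 = 1256
  normal-legged: 1884 × 1/3 = 628
Contribution of normal-legged: (655 − 628)² / 628 = 1.1608

1.161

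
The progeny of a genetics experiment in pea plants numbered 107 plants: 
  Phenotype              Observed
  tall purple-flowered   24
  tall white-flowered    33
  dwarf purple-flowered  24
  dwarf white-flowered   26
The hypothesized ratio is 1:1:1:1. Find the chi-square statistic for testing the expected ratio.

2.047

Expected counts for N = 107 under a 1:1:1:1 ratio (total parts = 4):
  tall purple-flowered: 107 × 1/4 = 26.75
  tall white-flowered: 107 × 1/4 = 26.75
  dwarf purple-flowered: 107 × 1/4 = 26.75
  dwarf white-flowered: 107 × 1/4 = 26.75
χ² = Σ (O − E)² / E
  tall purple-flowered: (24 − 26.75)² / 26.75 = 0.2827
  tall white-flowered: (33 − 26.75)² / 26.75 = 1.4603
  dwarf purple-flowered: (24 − 26.75)² / 26.75 = 0.2827
  dwarf white-flowered: (26 − 26.75)² / 26.75 = 0.0210
χ² = 0.2827 + 1.4603 + 0.2827 + 0.0210 = 2.0467 ≈ 2.047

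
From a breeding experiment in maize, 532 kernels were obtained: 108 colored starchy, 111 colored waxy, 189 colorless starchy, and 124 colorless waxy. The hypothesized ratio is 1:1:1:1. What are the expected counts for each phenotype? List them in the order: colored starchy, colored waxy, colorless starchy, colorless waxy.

Expected counts for N = 532 under a 1:1:1:1 ratio (total parts = 4):
  colored starchy: 532 × 1/4 = 133
  colored waxy: 532 × 1/4 = 133
  colorless starchy: 532 × 1/4 = 133
  colorless waxy: 532 × 1/4 = 133

133, 133, 133, 133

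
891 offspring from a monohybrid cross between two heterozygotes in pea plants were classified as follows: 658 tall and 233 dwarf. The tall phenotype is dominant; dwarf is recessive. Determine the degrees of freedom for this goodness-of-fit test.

1

For a monohybrid cross between heterozygotes with complete dominance, the expected phenotypic ratio is 3:1.
A goodness-of-fit test with 2 phenotype classes has df = 2 − 1 = 1.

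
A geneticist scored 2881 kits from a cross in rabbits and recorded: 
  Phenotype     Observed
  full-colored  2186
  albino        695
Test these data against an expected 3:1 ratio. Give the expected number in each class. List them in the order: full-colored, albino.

2160.75, 720.25

Expected counts for N = 2881 under a 3:1 ratio (total parts = 4):
  full-colored: 2881 × 3/4 = 2160.75
  albino: 2881 × 1/4 = 720.25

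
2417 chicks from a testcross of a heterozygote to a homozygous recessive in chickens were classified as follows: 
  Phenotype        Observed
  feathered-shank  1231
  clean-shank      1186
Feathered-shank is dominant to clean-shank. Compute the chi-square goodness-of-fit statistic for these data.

A testcross of a heterozygote (Aa × aa) gives a 1:1 phenotypic ratio.
Expected counts for N = 2417 under a 1:1 ratio (total parts = 2):
  feathered-shank: 2417 × 1/2 = 1208.5
  clean-shank: 2417 × 1/2 = 1208.5
χ² = Σ (O − E)² / E
  feathered-shank: (1231 − 1208.5)² / 1208.5 = 0.4189
  clean-shank: (1186 − 1208.5)² / 1208.5 = 0.4189
χ² = 0.4189 + 0.4189 = 0.8378 ≈ 0.838

0.838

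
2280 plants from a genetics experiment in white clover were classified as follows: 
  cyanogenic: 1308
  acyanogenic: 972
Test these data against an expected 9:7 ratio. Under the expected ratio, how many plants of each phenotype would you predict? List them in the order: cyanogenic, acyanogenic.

Under the 9:7 hypothesis (Σ ratio = 16, N = 2280):
  cyanogenic: 2280 × 9/16 = 1282.5
  acyanogenic: 2280 × 7/16 = 997.5

1282.5, 997.5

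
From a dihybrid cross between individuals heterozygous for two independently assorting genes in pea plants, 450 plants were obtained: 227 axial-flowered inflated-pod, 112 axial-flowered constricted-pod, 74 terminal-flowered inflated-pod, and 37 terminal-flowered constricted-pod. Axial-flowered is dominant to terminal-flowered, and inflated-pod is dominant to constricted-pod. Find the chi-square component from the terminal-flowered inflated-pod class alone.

1.276

A dihybrid F₂ with independent assortment and complete dominance at both loci gives a 9:3:3:1 phenotypic ratio.
Expected counts for N = 450 under a 9:3:3:1 ratio (total parts = 16):
  axial-flowered inflated-pod: 450 × 9/16 = 253.125
  axial-flowered constricted-pod: 450 × 3/16 = 84.375
  terminal-flowered inflated-pod: 450 × 3/16 = 84.375
  terminal-flowered constricted-pod: 450 × 1/16 = 28.125
Contribution of terminal-flowered inflated-pod: (74 − 84.375)² / 84.375 = 1.2757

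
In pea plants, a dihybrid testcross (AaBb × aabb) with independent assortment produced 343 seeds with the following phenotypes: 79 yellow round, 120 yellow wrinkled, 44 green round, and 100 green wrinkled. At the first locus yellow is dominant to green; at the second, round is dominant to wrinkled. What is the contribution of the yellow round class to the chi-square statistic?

A dihybrid testcross with independent assortment gives a 1:1:1:1 ratio.
The 1:1:1:1 ratio has 4 parts, so with N = 343 the expected counts are:
  yellow round: 343 × 1/4 = 85.75
  yellow wrinkled: 343 × 1/4 = 85.75
  green round: 343 × 1/4 = 85.75
  green wrinkled: 343 × 1/4 = 85.75
Contribution of yellow round: (79 − 85.75)² / 85.75 = 0.5313

0.531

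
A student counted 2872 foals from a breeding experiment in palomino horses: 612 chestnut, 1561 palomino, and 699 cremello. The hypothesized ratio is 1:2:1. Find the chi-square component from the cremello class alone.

Total ratio parts = 4. Expected numbers out of 2872:
  chestnut: 2872 × 1/4 = 718
  palomino: 2872 × 2/4 = 1436
  cremello: 2872 × 1/4 = 718
Contribution of cremello: (699 − 718)² / 718 = 0.5028

0.503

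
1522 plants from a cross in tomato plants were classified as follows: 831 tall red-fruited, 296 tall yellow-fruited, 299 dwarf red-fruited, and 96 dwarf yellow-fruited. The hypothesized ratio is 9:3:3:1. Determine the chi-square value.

Under the 9:3:3:1 hypothesis (Σ ratio = 16, N = 1522):
  tall red-fruited: 1522 × 9/16 = 856.125
  tall yellow-fruited: 1522 × 3/16 = 285.375
  dwarf red-fruited: 1522 × 3/16 = 285.375
  dwarf yellow-fruited: 1522 × 1/16 = 95.125
χ² = Σ (O − E)² / E
  tall red-fruited: (831 − 856.125)² / 856.125 = 0.7374
  tall yellow-fruited: (296 − 285.375)² / 285.375 = 0.3956
  dwarf red-fruited: (299 − 285.375)² / 285.375 = 0.6505
  dwarf yellow-fruited: (96 − 95.125)² / 95.125 = 0.0080
χ² = 0.7374 + 0.3956 + 0.6505 + 0.0080 = 1.7915 ≈ 1.792

1.792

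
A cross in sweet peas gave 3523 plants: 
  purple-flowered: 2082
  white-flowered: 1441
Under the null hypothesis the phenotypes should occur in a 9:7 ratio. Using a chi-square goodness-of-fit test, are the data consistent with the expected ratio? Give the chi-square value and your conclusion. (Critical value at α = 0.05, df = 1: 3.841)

Expected counts for N = 3523 under a 9:7 ratio (total parts = 16):
  purple-flowered: 3523 × 9/16 = 1981.6875
  white-flowered: 3523 × 7/16 = 1541.3125
χ² = Σ (O − E)² / E
  purple-flowered: (2082 − 1981.6875)² / 1981.6875 = 5.0778
  white-flowered: (1441 − 1541.3125)² / 1541.3125 = 6.5286
χ² = 5.0778 + 6.5286 = 11.6064 ≈ 11.606
Degrees of freedom = 2 − 1 = 1; critical value at α = 0.05 is 3.841.
Since 11.606 > 3.841, we reject the null hypothesis — the data do not fit the 9:7 ratio.

11.606; not consistent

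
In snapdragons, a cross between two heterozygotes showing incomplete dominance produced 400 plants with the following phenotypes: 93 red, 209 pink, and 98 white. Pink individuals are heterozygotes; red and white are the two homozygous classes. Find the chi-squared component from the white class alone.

With incomplete dominance, a heterozygote × heterozygote cross gives a 1:2:1 phenotypic ratio.
The 1:2:1 ratio has 4 parts, so with N = 400 the expected counts are:
  red: 400 × 1/4 = 100
  pink: 400 × 2/4 = 200
  white: 400 × 1/4 = 100
Contribution of white: (98 − 100)² / 100 = 0.0400

0.040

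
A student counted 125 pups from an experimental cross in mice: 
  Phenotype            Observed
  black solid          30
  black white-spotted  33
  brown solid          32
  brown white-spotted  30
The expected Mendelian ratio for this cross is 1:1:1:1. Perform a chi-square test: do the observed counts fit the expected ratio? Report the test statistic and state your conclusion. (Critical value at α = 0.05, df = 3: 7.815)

0.216; consistent

Expected counts for N = 125 under a 1:1:1:1 ratio (total parts = 4):
  black solid: 125 × 1/4 = 31.25
  black white-spotted: 125 × 1/4 = 31.25
  brown solid: 125 × 1/4 = 31.25
  brown white-spotted: 125 × 1/4 = 31.25
χ² = Σ (O − E)² / E
  black solid: (30 − 31.25)² / 31.25 = 0.0500
  black white-spotted: (33 − 31.25)² / 31.25 = 0.0980
  brown solid: (32 − 31.25)² / 31.25 = 0.0180
  brown white-spotted: (30 − 31.25)² / 31.25 = 0.0500
χ² = 0.0500 + 0.0980 + 0.0180 + 0.0500 = 0.216
Degrees of freedom = 4 − 1 = 3; critical value at α = 0.05 is 7.815.
Since 0.216 < 7.815, we fail to reject the null hypothesis — the data are consistent with the 1:1:1:1 ratio.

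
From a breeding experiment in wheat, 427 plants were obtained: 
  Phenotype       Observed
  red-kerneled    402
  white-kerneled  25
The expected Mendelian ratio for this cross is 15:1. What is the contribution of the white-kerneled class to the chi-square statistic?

Under the 15:1 hypothesis (Σ ratio = 16, N = 427):
  red-kerneled: 427 × 15/16 = 400.3125
  white-kerneled: 427 × 1/16 = 26.6875
Contribution of white-kerneled: (25 − 26.6875)² / 26.6875 = 0.1067

0.107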